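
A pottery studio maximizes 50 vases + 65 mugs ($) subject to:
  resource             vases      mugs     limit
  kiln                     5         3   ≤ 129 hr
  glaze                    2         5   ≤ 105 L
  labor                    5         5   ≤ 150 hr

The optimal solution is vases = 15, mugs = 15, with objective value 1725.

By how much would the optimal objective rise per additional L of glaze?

5

At the optimum: kiln uses 120 of 129 (slack = 9); glaze uses 105 of 105 (binding); labor uses 150 of 150 (binding).
By complementary slackness, y = 0 for the non-binding constraint.
The binding rows give the dual system: 2·y_glaze + 5·y_labor = 50 and 5·y_glaze + 5·y_labor = 65.
This yields shadow prices y_glaze = 5, y_labor = 8.
Shadow price of glaze = 5.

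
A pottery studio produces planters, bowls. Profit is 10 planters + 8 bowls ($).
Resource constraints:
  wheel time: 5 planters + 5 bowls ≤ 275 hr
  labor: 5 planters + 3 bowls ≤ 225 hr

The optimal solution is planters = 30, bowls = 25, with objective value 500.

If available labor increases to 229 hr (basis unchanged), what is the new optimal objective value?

Check each constraint at x*: wheel time 275/275 (tight); labor 225/225 (tight).
Dual feasibility on the basic columns requires 5·y_wheel time + 5·y_labor = 10, 5·y_wheel time + 3·y_labor = 8.
→ y_wheel time = 1 and y_labor = 1.
Δz = y_labor·Δb = 1 × (4) = 4, so new z* = 500 + 4 = 504.

504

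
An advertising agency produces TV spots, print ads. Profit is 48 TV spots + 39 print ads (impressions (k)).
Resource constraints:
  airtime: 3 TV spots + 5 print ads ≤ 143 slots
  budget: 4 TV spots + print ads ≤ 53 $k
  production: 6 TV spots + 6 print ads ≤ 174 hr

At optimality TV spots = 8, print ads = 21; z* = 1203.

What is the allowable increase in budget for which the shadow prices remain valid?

63

Binding constraints: budget, production. The basis is B = [[4,1],[6,6]] with det 18.
Per unit increase in budget, x* moves by d = (0.3333, -0.3333).
The basis stays optimal until print ads reaches 0; allowable increase = 63 $k.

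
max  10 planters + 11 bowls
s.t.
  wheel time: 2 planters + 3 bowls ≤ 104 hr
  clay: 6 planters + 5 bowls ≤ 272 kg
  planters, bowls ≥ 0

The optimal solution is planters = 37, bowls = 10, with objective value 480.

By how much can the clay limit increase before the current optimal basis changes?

Binding constraints: wheel time, clay. The basis is B = [[2,3],[6,5]] with det -8.
Per unit increase in clay, x* moves by d = (0.375, -0.25).
The basis stays optimal until bowls reaches 0; allowable increase = 40 kg.

40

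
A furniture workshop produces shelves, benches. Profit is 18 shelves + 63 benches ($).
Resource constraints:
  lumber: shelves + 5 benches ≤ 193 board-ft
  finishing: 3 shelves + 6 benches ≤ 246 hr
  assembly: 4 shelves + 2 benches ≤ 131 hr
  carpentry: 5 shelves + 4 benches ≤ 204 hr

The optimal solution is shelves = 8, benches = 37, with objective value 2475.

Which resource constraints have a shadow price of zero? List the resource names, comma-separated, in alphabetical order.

lumber: 193/193 (binding)
finishing: 246/246 (binding)
assembly: 106/131 (slack 25)
carpentry: 188/204 (slack 16)
By complementary slackness, a constraint with positive slack has shadow price 0 → assembly, carpentry.

assembly, carpentry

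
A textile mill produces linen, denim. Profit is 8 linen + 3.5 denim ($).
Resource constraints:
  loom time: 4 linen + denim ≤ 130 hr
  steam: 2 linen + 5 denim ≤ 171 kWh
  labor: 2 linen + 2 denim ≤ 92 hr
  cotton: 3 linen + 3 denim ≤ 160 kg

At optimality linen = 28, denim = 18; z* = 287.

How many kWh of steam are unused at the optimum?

steam used = 2·28 + 5·18 = 146; slack = 171 − 146 = 25.

25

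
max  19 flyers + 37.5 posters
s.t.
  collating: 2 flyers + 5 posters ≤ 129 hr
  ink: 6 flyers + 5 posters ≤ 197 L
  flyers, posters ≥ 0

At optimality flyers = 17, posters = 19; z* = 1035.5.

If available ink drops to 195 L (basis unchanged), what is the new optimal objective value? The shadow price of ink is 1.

1033.5

Δb = -2, so new z* = 1035.5 + (1)·(-2) = 1035.5 − 2 = 1033.5.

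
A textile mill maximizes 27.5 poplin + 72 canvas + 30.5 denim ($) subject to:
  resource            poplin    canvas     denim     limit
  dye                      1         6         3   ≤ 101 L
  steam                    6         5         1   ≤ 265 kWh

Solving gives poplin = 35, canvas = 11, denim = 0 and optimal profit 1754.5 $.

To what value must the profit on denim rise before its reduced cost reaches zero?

At the optimum: dye uses 101 of 101 (binding); steam uses 265 of 265 (binding).
Dual feasibility on the basic columns requires 1·y_dye + 6·y_steam = 27.5, 6·y_dye + 5·y_steam = 72.
Solving: y_dye = 9.5, y_steam = 3.
denim enters the basis when its profit ≥ yᵀa₃ = 9.5·3 + 3·1 = 31.5.

31.5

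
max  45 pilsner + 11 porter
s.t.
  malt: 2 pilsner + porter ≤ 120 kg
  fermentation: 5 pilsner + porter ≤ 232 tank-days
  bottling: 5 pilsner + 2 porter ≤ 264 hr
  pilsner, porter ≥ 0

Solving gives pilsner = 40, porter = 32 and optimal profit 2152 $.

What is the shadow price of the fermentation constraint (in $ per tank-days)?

7

At the optimum: malt uses 112 of 120 (slack = 8); fermentation uses 232 of 232 (binding); bottling uses 264 of 264 (binding).
By complementary slackness, y = 0 for the non-binding constraint.
From A_Bᵀ y = c: 5·y_fermentation + 5·y_bottling = 45; 1·y_fermentation + 2·y_bottling = 11.
This yields shadow prices y_fermentation = 7, y_bottling = 2.
Shadow price of fermentation = 7.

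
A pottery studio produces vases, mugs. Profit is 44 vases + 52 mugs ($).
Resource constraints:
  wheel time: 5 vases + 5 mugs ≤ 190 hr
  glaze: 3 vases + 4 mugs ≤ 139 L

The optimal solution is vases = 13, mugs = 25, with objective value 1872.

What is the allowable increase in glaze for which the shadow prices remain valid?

13

Binding constraints: wheel time, glaze. The basis is B = [[5,5],[3,4]] with det 5.
Per unit increase in glaze, x* moves by d = (-1, 1).
The basis stays optimal until vases reaches 0; allowable increase = 13 L.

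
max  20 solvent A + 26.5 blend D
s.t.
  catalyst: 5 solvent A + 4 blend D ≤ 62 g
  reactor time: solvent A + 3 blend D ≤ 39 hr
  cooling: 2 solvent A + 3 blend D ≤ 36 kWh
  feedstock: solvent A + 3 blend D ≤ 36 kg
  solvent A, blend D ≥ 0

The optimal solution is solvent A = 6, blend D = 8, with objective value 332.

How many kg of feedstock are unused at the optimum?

6

feedstock used = 1·6 + 3·8 = 30; slack = 36 − 30 = 6.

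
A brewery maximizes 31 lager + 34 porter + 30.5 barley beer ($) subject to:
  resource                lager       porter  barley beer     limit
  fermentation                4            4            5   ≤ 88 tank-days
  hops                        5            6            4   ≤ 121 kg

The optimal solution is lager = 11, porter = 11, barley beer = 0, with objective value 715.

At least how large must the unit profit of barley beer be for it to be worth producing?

32

Check each constraint at x*: fermentation 88/88 (tight); hops 121/121 (tight).
From A_Bᵀ y = c: 4·y_fermentation + 5·y_hops = 31; 4·y_fermentation + 6·y_hops = 34.
→ y_fermentation = 4 and y_hops = 3.
barley beer enters the basis when its profit ≥ yᵀa₃ = 4·5 + 3·4 = 32.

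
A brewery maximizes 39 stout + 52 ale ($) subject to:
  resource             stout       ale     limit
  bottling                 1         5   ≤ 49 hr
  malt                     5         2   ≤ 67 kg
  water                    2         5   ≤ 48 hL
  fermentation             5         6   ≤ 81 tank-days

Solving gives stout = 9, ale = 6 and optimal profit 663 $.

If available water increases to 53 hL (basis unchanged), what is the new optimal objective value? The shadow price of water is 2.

673

Δb = 5, so new z* = 663 + (2)·(5) = 663 + 10 = 673.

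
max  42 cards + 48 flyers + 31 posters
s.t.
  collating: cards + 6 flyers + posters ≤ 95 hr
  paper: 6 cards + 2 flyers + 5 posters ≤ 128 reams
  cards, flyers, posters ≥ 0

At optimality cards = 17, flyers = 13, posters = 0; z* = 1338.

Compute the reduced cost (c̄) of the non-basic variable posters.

-5

Both collating and paper are binding at x*.
The binding rows give the dual system: 1·y_collating + 6·y_paper = 42 and 6·y_collating + 2·y_paper = 48.
→ y_collating = 6 and y_paper = 6.
Reduced cost of posters: c₃ − yᵀa₃ = 31 − (6·1 + 6·5) = 31 − 36 = -5.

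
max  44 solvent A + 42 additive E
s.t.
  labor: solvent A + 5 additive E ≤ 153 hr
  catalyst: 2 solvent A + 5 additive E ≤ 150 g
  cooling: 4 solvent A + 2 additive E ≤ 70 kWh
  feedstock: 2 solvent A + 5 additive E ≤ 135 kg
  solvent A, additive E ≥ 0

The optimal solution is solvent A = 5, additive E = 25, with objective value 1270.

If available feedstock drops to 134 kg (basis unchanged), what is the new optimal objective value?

1265

Check each constraint at x*: labor 130/153 (slack 23); catalyst 135/150 (slack 15); cooling 70/70 (tight); feedstock 135/135 (tight).
Slack constraints have shadow price 0 (complementary slackness).
The binding rows give the dual system: 4·y_cooling + 2·y_feedstock = 44 and 2·y_cooling + 5·y_feedstock = 42.
Solving: y_cooling = 8.5, y_feedstock = 5.
Δz = y_feedstock·Δb = 5 × (-1) = -5, so new z* = 1270 − 5 = 1265.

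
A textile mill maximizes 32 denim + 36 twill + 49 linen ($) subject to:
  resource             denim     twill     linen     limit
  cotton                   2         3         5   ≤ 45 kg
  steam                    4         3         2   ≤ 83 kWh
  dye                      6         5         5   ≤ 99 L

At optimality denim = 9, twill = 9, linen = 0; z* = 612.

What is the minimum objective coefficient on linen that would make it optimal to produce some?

50

Check each constraint at x*: cotton 45/45 (tight); steam 63/83 (slack 20); dye 99/99 (tight).
Slack constraints have shadow price 0 (complementary slackness).
Dual feasibility on the basic columns requires 2·y_cotton + 6·y_dye = 32, 3·y_cotton + 5·y_dye = 36.
Solving: y_cotton = 7, y_dye = 3.
linen enters the basis when its profit ≥ yᵀa₃ = 7·5 + 3·5 = 50.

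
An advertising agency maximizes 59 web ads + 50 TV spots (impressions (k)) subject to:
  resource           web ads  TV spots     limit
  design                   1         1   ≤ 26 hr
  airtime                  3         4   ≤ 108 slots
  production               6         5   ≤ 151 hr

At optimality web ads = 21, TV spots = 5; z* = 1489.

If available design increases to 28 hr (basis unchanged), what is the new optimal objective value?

At the optimum: design uses 26 of 26 (binding); airtime uses 83 of 108 (slack = 25); production uses 151 of 151 (binding).
By complementary slackness, y = 0 for the non-binding constraint.
Dual feasibility on the basic columns requires 1·y_design + 6·y_production = 59, 1·y_design + 5·y_production = 50.
This yields shadow prices y_design = 5, y_production = 9.
Δz = y_design·Δb = 5 × (2) = 10, so new z* = 1489 + 10 = 1499.

1499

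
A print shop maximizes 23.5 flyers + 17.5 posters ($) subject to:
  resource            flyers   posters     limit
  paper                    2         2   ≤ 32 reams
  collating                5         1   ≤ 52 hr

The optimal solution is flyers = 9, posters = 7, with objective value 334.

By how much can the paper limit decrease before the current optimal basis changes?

11.2

Binding constraints: paper, collating. The basis is B = [[2,2],[5,1]] with det -8.
Per unit decrease in paper, x* moves by d = (0.125, -0.625).
The basis stays optimal until posters reaches 0; allowable decrease = 11.2 reams.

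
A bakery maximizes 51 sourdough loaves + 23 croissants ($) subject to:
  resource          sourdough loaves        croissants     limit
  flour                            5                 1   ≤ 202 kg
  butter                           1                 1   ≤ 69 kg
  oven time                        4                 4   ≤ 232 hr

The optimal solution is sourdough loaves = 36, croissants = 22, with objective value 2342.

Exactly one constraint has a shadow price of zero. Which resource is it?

flour: 202/202 (binding)
butter: 58/69 (slack 11)
oven time: 232/232 (binding)
By complementary slackness, a constraint with positive slack has shadow price 0 → butter.

butter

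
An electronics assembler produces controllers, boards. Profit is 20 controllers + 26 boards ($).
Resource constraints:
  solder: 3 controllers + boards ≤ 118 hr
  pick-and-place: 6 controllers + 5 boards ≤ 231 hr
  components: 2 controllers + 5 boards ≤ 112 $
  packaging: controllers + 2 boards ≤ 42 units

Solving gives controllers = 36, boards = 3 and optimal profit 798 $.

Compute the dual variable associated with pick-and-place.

Check each constraint at x*: solder 111/118 (slack 7); pick-and-place 231/231 (tight); components 87/112 (slack 25); packaging 42/42 (tight).
Since solder, components are not tight, their duals are 0.
The binding rows give the dual system: 6·y_pick-and-place + 1·y_packaging = 20 and 5·y_pick-and-place + 2·y_packaging = 26.
Solving: y_pick-and-place = 2, y_packaging = 8.
Shadow price of pick-and-place = 2.

2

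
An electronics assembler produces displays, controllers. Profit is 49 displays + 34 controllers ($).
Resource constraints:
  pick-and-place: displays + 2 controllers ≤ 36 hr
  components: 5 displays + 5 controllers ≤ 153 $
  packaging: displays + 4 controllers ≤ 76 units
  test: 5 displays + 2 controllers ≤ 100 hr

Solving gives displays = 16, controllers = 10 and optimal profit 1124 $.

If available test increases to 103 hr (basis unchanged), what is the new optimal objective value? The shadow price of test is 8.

Δb = 3, so new z* = 1124 + (8)·(3) = 1124 + 24 = 1148.

1148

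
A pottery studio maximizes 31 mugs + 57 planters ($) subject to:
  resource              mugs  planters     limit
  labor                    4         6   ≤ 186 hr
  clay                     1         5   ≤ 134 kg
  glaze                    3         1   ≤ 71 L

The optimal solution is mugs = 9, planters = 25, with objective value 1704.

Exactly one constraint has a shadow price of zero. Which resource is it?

labor: 186/186 (binding)
clay: 134/134 (binding)
glaze: 52/71 (slack 19)
By complementary slackness, a constraint with positive slack has shadow price 0 → glaze.

glaze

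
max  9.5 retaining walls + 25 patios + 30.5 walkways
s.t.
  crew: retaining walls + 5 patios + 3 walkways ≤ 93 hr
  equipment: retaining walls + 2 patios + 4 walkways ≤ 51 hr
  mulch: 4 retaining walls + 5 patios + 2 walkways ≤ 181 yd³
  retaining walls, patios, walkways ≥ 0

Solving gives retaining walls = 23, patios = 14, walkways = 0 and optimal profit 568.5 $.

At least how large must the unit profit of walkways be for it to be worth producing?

At the optimum: crew uses 93 of 93 (binding); equipment uses 51 of 51 (binding); mulch uses 162 of 181 (slack = 19).
Slack constraints have shadow price 0 (complementary slackness).
Dual feasibility on the basic columns requires 1·y_crew + 1·y_equipment = 9.5, 5·y_crew + 2·y_equipment = 25.
This yields shadow prices y_crew = 2, y_equipment = 7.5.
walkways enters the basis when its profit ≥ yᵀa₃ = 2·3 + 7.5·4 = 36.

36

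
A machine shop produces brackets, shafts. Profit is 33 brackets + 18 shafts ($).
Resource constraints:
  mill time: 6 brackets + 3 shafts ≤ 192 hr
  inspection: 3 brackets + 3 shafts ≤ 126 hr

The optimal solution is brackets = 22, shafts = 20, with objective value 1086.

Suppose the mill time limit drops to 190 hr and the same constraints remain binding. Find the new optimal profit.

1076

Both mill time and inspection are binding at x*.
Dual feasibility on the basic columns requires 6·y_mill time + 3·y_inspection = 33, 3·y_mill time + 3·y_inspection = 18.
→ y_mill time = 5 and y_inspection = 1.
Δz = y_mill time·Δb = 5 × (-2) = -10, so new z* = 1086 − 10 = 1076.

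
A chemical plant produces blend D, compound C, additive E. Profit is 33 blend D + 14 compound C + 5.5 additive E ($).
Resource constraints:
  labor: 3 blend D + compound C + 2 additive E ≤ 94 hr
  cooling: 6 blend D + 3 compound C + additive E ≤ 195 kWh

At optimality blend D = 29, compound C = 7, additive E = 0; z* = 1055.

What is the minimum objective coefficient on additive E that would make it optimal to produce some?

At the optimum: labor uses 94 of 94 (binding); cooling uses 195 of 195 (binding).
The binding rows give the dual system: 3·y_labor + 6·y_cooling = 33 and 1·y_labor + 3·y_cooling = 14.
Solving: y_labor = 5, y_cooling = 3.
additive E enters the basis when its profit ≥ yᵀa₃ = 5·2 + 3·1 = 13.

13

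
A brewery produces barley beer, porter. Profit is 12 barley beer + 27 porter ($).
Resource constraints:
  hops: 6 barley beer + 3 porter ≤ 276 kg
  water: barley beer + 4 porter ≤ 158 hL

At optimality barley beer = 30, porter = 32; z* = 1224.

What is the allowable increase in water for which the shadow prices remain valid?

210

Binding constraints: hops, water. The basis is B = [[6,3],[1,4]] with det 21.
Per unit increase in water, x* moves by d = (-0.1429, 0.2857).
The basis stays optimal until barley beer reaches 0; allowable increase = 210 hL.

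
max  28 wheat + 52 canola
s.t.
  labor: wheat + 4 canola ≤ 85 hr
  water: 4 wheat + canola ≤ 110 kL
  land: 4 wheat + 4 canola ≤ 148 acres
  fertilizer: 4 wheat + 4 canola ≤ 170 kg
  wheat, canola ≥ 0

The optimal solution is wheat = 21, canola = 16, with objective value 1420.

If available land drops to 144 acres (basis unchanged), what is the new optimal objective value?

1400

Binding: labor and land. Non-binding: water (10 unused), fertilizer (22 unused).
By complementary slackness, y = 0 for the non-binding constraints.
Dual feasibility on the basic columns requires 1·y_labor + 4·y_land = 28, 4·y_labor + 4·y_land = 52.
→ y_labor = 8 and y_land = 5.
Δz = y_land·Δb = 5 × (-4) = -20, so new z* = 1420 − 20 = 1400.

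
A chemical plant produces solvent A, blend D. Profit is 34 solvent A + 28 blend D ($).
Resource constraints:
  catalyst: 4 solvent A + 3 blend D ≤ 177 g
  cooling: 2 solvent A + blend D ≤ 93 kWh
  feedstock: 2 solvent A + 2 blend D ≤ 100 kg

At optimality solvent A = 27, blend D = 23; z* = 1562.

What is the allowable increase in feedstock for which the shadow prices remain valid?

Binding constraints: catalyst, feedstock. The basis is B = [[4,3],[2,2]] with det 2.
Per unit increase in feedstock, x* moves by d = (-1.5, 2).
The basis stays optimal until solvent A reaches 0; allowable increase = 18 kg.

18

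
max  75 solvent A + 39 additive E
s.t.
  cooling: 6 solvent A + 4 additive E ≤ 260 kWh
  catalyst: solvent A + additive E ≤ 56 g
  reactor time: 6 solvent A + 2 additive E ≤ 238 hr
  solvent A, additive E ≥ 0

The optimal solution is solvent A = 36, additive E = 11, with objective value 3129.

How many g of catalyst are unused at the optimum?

catalyst used = 1·36 + 1·11 = 47; slack = 56 − 47 = 9.

9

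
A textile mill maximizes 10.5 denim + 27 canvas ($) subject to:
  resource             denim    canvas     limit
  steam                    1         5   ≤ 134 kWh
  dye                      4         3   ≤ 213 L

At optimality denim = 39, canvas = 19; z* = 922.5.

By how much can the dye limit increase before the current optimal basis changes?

323

Binding constraints: steam, dye. The basis is B = [[1,5],[4,3]] with det -17.
Per unit increase in dye, x* moves by d = (0.2941, -0.0588).
The basis stays optimal until canvas reaches 0; allowable increase = 323 L.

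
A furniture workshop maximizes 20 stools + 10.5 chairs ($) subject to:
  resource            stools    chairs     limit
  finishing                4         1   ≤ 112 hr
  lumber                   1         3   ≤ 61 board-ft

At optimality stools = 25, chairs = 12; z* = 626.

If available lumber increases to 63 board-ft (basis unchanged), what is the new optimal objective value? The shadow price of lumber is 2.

630

Δb = 2, so new z* = 626 + (2)·(2) = 626 + 4 = 630.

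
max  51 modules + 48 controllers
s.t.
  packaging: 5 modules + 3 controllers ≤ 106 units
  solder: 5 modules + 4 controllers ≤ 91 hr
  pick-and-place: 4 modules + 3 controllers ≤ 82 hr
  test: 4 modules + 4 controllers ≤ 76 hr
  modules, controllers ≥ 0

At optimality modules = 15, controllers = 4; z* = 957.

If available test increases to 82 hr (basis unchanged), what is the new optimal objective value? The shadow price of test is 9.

Δb = 6, so new z* = 957 + (9)·(6) = 957 + 54 = 1011.

1011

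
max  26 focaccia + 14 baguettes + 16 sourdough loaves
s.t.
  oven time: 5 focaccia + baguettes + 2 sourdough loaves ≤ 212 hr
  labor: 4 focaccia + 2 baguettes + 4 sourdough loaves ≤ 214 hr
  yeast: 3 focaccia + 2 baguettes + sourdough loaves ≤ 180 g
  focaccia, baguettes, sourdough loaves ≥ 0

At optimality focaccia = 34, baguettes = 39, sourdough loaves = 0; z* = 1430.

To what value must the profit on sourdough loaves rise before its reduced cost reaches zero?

22

Check each constraint at x*: oven time 209/212 (slack 3); labor 214/214 (tight); yeast 180/180 (tight).
Since oven time is not tight, its dual is 0.
Dual feasibility on the basic columns requires 4·y_labor + 3·y_yeast = 26, 2·y_labor + 2·y_yeast = 14.
Solving: y_labor = 5, y_yeast = 2.
sourdough loaves enters the basis when its profit ≥ yᵀa₃ = 5·4 + 2·1 = 22.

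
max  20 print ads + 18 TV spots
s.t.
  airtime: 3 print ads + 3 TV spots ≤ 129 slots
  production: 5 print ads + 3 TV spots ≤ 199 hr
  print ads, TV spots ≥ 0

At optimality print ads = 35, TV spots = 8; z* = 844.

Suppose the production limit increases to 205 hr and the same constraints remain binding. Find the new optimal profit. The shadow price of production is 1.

850

Δb = 6, so new z* = 844 + (1)·(6) = 844 + 6 = 850.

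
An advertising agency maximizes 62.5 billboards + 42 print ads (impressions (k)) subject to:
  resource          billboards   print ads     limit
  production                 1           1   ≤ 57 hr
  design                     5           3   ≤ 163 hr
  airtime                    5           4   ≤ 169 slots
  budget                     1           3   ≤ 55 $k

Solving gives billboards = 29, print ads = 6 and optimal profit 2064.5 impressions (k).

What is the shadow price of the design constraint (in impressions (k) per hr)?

8

Check each constraint at x*: production 35/57 (slack 22); design 163/163 (tight); airtime 169/169 (tight); budget 47/55 (slack 8).
By complementary slackness, y = 0 for the non-binding constraints.
From A_Bᵀ y = c: 5·y_design + 5·y_airtime = 62.5; 3·y_design + 4·y_airtime = 42.
This yields shadow prices y_design = 8, y_airtime = 4.5.
Shadow price of design = 8.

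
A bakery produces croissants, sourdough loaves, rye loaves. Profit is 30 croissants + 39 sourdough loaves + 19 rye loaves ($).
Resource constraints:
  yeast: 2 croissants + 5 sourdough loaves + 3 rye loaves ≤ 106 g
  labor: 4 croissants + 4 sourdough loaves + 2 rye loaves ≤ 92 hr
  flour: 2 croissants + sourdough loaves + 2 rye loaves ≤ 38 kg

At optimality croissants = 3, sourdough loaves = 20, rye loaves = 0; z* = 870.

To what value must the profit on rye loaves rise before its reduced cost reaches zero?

At the optimum: yeast uses 106 of 106 (binding); labor uses 92 of 92 (binding); flour uses 26 of 38 (slack = 12).
Slack constraints have shadow price 0 (complementary slackness).
Dual feasibility on the basic columns requires 2·y_yeast + 4·y_labor = 30, 5·y_yeast + 4·y_labor = 39.
Solving: y_yeast = 3, y_labor = 6.
rye loaves enters the basis when its profit ≥ yᵀa₃ = 3·3 + 6·2 = 21.

21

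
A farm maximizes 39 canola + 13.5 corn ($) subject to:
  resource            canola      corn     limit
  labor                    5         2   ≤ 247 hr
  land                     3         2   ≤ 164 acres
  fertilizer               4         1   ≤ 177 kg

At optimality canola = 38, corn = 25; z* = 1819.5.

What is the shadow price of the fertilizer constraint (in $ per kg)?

7.5

At the optimum: labor uses 240 of 247 (slack = 7); land uses 164 of 164 (binding); fertilizer uses 177 of 177 (binding).
By complementary slackness, y = 0 for the non-binding constraint.
The binding rows give the dual system: 3·y_land + 4·y_fertilizer = 39 and 2·y_land + 1·y_fertilizer = 13.5.
→ y_land = 3 and y_fertilizer = 7.5.
Shadow price of fertilizer = 7.5.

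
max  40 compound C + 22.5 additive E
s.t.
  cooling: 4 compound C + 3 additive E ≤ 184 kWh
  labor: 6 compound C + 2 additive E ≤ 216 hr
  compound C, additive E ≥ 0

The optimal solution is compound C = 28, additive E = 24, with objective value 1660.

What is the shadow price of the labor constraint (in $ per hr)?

3

Check each constraint at x*: cooling 184/184 (tight); labor 216/216 (tight).
Dual feasibility on the basic columns requires 4·y_cooling + 6·y_labor = 40, 3·y_cooling + 2·y_labor = 22.5.
→ y_cooling = 5.5 and y_labor = 3.
Shadow price of labor = 3.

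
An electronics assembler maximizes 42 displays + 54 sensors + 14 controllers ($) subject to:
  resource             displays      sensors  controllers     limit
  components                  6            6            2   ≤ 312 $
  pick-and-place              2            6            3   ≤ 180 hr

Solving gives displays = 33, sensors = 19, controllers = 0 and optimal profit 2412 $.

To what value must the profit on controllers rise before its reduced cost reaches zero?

Both components and pick-and-place are binding at x*.
Dual feasibility on the basic columns requires 6·y_components + 2·y_pick-and-place = 42, 6·y_components + 6·y_pick-and-place = 54.
Solving: y_components = 6, y_pick-and-place = 3.
controllers enters the basis when its profit ≥ yᵀa₃ = 6·2 + 3·3 = 21.

21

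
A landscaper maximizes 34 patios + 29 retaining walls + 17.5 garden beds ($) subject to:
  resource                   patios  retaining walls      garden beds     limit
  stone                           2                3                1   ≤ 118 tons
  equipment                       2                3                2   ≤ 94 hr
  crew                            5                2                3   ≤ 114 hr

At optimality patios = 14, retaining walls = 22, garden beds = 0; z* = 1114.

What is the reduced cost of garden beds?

-8.5

At the optimum: stone uses 94 of 118 (slack = 24); equipment uses 94 of 94 (binding); crew uses 114 of 114 (binding).
Slack constraints have shadow price 0 (complementary slackness).
Dual feasibility on the basic columns requires 2·y_equipment + 5·y_crew = 34, 3·y_equipment + 2·y_crew = 29.
→ y_equipment = 7 and y_crew = 4.
Reduced cost of garden beds: c₃ − yᵀa₃ = 17.5 − (7·2 + 4·3) = 17.5 − 26 = -8.5.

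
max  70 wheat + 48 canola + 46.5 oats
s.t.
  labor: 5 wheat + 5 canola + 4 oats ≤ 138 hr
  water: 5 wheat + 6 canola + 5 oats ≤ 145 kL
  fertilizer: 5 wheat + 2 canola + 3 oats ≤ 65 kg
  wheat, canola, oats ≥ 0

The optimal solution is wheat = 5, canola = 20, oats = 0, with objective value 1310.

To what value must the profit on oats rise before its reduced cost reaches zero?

52

Check each constraint at x*: labor 125/138 (slack 13); water 145/145 (tight); fertilizer 65/65 (tight).
Since labor is not tight, its dual is 0.
The binding rows give the dual system: 5·y_water + 5·y_fertilizer = 70 and 6·y_water + 2·y_fertilizer = 48.
Solving: y_water = 5, y_fertilizer = 9.
oats enters the basis when its profit ≥ yᵀa₃ = 5·5 + 9·3 = 52.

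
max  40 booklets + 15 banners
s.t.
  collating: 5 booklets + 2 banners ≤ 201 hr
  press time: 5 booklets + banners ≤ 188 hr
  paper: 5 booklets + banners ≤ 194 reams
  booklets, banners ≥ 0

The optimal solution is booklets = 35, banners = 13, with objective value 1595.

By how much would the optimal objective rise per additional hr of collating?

Check each constraint at x*: collating 201/201 (tight); press time 188/188 (tight); paper 188/194 (slack 6).
Slack constraints have shadow price 0 (complementary slackness).
Dual feasibility on the basic columns requires 5·y_collating + 5·y_press time = 40, 2·y_collating + 1·y_press time = 15.
This yields shadow prices y_collating = 7, y_press time = 1.
Shadow price of collating = 7.

7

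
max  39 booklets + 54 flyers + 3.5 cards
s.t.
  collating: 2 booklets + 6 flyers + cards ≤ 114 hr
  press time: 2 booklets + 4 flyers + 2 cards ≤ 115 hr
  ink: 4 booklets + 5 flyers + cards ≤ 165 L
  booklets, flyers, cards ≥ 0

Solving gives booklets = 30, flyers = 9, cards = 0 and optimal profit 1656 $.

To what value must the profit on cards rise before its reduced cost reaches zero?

10.5

Binding: collating and ink. Non-binding: press time (19 unused).
Slack constraints have shadow price 0 (complementary slackness).
Dual feasibility on the basic columns requires 2·y_collating + 4·y_ink = 39, 6·y_collating + 5·y_ink = 54.
→ y_collating = 1.5 and y_ink = 9.
cards enters the basis when its profit ≥ yᵀa₃ = 1.5·1 + 9·1 = 10.5.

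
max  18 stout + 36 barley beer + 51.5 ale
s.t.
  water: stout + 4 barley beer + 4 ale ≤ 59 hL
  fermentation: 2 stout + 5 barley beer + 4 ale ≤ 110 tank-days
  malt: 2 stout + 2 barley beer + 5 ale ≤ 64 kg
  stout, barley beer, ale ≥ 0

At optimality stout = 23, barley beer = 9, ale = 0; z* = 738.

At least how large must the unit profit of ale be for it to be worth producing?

54

At the optimum: water uses 59 of 59 (binding); fermentation uses 91 of 110 (slack = 19); malt uses 64 of 64 (binding).
Slack constraints have shadow price 0 (complementary slackness).
Dual feasibility on the basic columns requires 1·y_water + 2·y_malt = 18, 4·y_water + 2·y_malt = 36.
This yields shadow prices y_water = 6, y_malt = 6.
ale enters the basis when its profit ≥ yᵀa₃ = 6·4 + 6·5 = 54.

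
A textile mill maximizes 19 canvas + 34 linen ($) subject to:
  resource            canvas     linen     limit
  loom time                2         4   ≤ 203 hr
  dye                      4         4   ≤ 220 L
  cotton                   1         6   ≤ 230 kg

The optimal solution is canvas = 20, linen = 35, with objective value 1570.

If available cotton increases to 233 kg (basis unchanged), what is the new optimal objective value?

1579

Check each constraint at x*: loom time 180/203 (slack 23); dye 220/220 (tight); cotton 230/230 (tight).
Since loom time is not tight, its dual is 0.
From A_Bᵀ y = c: 4·y_dye + 1·y_cotton = 19; 4·y_dye + 6·y_cotton = 34.
→ y_dye = 4 and y_cotton = 3.
Δz = y_cotton·Δb = 3 × (3) = 9, so new z* = 1570 + 9 = 1579.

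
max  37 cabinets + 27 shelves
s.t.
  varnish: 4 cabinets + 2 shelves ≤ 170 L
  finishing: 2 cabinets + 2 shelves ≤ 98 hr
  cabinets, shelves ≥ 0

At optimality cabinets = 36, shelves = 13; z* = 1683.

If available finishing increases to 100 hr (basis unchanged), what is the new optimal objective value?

1700

Both varnish and finishing are binding at x*.
The binding rows give the dual system: 4·y_varnish + 2·y_finishing = 37 and 2·y_varnish + 2·y_finishing = 27.
→ y_varnish = 5 and y_finishing = 8.5.
Δz = y_finishing·Δb = 8.5 × (2) = 17, so new z* = 1683 + 17 = 1700.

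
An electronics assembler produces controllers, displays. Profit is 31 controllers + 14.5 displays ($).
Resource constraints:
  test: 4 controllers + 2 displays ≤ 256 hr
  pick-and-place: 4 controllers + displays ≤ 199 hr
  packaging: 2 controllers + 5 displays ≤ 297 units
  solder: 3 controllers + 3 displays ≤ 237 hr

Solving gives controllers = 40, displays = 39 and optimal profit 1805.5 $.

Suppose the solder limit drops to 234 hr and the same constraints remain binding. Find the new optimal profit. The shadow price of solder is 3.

Δb = -3, so new z* = 1805.5 + (3)·(-3) = 1805.5 − 9 = 1796.5.

1796.5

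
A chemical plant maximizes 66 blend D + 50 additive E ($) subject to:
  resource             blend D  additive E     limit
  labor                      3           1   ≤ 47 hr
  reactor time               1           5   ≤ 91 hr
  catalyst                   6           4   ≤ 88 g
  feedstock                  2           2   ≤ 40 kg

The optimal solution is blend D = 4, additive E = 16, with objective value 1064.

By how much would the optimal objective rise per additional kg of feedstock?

9

Binding: catalyst and feedstock. Non-binding: labor (19 unused), reactor time (7 unused).
By complementary slackness, y = 0 for the non-binding constraints.
Dual feasibility on the basic columns requires 6·y_catalyst + 2·y_feedstock = 66, 4·y_catalyst + 2·y_feedstock = 50.
→ y_catalyst = 8 and y_feedstock = 9.
Shadow price of feedstock = 9.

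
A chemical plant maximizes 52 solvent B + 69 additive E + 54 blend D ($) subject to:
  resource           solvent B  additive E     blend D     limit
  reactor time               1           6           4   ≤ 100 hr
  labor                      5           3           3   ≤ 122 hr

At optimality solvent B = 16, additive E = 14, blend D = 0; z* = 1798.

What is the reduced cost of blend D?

-1

Check each constraint at x*: reactor time 100/100 (tight); labor 122/122 (tight).
Dual feasibility on the basic columns requires 1·y_reactor time + 5·y_labor = 52, 6·y_reactor time + 3·y_labor = 69.
This yields shadow prices y_reactor time = 7, y_labor = 9.
Reduced cost of blend D: c₃ − yᵀa₃ = 54 − (7·4 + 9·3) = 54 − 55 = -1.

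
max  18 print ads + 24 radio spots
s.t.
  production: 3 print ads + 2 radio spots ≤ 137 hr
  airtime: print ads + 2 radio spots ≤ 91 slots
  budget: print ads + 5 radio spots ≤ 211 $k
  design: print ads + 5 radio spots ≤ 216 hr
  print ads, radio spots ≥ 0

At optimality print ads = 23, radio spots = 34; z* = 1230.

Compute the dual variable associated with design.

Binding: production and airtime. Non-binding: budget (18 unused), design (23 unused).
By complementary slackness, y = 0 for the non-binding constraints.
From A_Bᵀ y = c: 3·y_production + 1·y_airtime = 18; 2·y_production + 2·y_airtime = 24.
This yields shadow prices y_production = 3, y_airtime = 9.
Shadow price of design = 0.

0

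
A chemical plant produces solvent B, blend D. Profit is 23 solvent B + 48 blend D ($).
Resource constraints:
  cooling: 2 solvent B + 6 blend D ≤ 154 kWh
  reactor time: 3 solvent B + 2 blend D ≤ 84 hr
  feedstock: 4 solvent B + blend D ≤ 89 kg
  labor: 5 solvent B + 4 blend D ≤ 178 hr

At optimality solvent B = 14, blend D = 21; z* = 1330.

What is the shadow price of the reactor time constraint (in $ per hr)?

3

Binding: cooling and reactor time. Non-binding: feedstock (12 unused), labor (24 unused).
Since feedstock, labor are not tight, their duals are 0.
The binding rows give the dual system: 2·y_cooling + 3·y_reactor time = 23 and 6·y_cooling + 2·y_reactor time = 48.
Solving: y_cooling = 7, y_reactor time = 3.
Shadow price of reactor time = 3.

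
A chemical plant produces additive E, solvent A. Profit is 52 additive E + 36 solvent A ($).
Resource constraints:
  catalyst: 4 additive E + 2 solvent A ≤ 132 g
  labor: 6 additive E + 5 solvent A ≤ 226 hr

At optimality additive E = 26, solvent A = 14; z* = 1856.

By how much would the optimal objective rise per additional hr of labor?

At the optimum: catalyst uses 132 of 132 (binding); labor uses 226 of 226 (binding).
Dual feasibility on the basic columns requires 4·y_catalyst + 6·y_labor = 52, 2·y_catalyst + 5·y_labor = 36.
This yields shadow prices y_catalyst = 5.5, y_labor = 5.
Shadow price of labor = 5.

5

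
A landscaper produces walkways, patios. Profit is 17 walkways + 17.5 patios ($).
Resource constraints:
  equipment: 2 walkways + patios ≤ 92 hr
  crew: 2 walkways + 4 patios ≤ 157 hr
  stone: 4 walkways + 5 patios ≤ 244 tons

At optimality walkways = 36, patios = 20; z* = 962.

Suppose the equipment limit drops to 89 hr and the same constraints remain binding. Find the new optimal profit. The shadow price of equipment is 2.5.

Δb = -3, so new z* = 962 + (2.5)·(-3) = 962 − 7.5 = 954.5.

954.5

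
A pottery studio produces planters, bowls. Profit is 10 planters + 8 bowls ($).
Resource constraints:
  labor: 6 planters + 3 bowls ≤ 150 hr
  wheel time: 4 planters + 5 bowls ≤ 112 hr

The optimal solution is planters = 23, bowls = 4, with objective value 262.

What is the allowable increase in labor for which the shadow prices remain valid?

Binding constraints: labor, wheel time. The basis is B = [[6,3],[4,5]] with det 18.
Per unit increase in labor, x* moves by d = (0.2778, -0.2222).
The basis stays optimal until bowls reaches 0; allowable increase = 18 hr.

18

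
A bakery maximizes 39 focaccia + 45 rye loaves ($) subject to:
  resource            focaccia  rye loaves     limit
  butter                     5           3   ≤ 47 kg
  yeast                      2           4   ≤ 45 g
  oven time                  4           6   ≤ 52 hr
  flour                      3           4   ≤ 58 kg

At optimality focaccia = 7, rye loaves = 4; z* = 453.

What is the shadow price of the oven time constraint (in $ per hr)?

6

Check each constraint at x*: butter 47/47 (tight); yeast 30/45 (slack 15); oven time 52/52 (tight); flour 37/58 (slack 21).
By complementary slackness, y = 0 for the non-binding constraints.
The binding rows give the dual system: 5·y_butter + 4·y_oven time = 39 and 3·y_butter + 6·y_oven time = 45.
This yields shadow prices y_butter = 3, y_oven time = 6.
Shadow price of oven time = 6.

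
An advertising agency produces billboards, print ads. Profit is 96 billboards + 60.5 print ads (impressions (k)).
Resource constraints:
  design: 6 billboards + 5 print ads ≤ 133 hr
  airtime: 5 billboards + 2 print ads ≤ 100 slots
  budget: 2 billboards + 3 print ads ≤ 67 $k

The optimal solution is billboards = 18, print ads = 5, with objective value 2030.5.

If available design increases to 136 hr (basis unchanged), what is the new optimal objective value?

2056

Check each constraint at x*: design 133/133 (tight); airtime 100/100 (tight); budget 51/67 (slack 16).
Since budget is not tight, its dual is 0.
Dual feasibility on the basic columns requires 6·y_design + 5·y_airtime = 96, 5·y_design + 2·y_airtime = 60.5.
This yields shadow prices y_design = 8.5, y_airtime = 9.
Δz = y_design·Δb = 8.5 × (3) = 25.5, so new z* = 2030.5 + 25.5 = 2056.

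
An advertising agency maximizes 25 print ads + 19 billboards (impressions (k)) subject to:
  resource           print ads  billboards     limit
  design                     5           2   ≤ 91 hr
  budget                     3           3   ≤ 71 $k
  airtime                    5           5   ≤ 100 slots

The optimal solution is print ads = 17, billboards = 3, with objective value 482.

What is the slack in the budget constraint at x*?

11

budget used = 3·17 + 3·3 = 60; slack = 71 − 60 = 11.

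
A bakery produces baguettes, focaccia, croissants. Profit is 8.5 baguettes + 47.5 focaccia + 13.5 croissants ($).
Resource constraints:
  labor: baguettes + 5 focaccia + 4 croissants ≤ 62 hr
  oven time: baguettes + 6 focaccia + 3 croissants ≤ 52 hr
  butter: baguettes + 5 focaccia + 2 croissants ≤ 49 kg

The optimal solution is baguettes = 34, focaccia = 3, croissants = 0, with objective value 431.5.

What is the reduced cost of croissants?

-8.5

Check each constraint at x*: labor 49/62 (slack 13); oven time 52/52 (tight); butter 49/49 (tight).
Since labor is not tight, its dual is 0.
The binding rows give the dual system: 1·y_oven time + 1·y_butter = 8.5 and 6·y_oven time + 5·y_butter = 47.5.
Solving: y_oven time = 5, y_butter = 3.5.
Reduced cost of croissants: c₃ − yᵀa₃ = 13.5 − (5·3 + 3.5·2) = 13.5 − 22 = -8.5.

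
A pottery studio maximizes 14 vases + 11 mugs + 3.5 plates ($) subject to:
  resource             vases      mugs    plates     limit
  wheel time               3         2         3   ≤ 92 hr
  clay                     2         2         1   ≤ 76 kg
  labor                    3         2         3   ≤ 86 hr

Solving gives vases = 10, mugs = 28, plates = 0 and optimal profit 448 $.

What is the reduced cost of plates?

At the optimum: wheel time uses 86 of 92 (slack = 6); clay uses 76 of 76 (binding); labor uses 86 of 86 (binding).
By complementary slackness, y = 0 for the non-binding constraint.
Dual feasibility on the basic columns requires 2·y_clay + 3·y_labor = 14, 2·y_clay + 2·y_labor = 11.
Solving: y_clay = 2.5, y_labor = 3.
Reduced cost of plates: c₃ − yᵀa₃ = 3.5 − (2.5·1 + 3·3) = 3.5 − 11.5 = -8.

-8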